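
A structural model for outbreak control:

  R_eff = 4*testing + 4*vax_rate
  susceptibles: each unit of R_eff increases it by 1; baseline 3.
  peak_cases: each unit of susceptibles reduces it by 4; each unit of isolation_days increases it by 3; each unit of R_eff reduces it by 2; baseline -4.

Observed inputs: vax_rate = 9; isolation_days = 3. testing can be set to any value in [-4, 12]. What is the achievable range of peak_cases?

-511 to -127

Substituting into the R_eff equation gives R_eff = 4*testing + 36.
Substituting into the susceptibles equation gives susceptibles = 4*testing + 39.
Substituting into the peak_cases equation gives peak_cases = -24*testing - 223.
Linear in testing, so extremes are at the endpoints: testing = -4 gives peak_cases = -127; testing = 12 gives peak_cases = -511.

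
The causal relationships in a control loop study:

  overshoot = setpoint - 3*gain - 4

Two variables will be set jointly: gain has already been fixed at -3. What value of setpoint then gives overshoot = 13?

setpoint = 8

With gain held at -3:
Substituting into the overshoot equation gives overshoot = setpoint + 5.
Solve setpoint + 5 = 13: setpoint = (13 - 5) / 1 = 8.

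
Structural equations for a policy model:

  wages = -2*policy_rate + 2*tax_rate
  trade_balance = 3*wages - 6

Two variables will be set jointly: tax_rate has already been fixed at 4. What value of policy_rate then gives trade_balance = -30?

With tax_rate held at 4:
Substituting into the wages equation gives wages = -2*policy_rate + 8.
So trade_balance = -6*policy_rate + 18.
Solve -6*policy_rate + 18 = -30: policy_rate = (-30 - 18) / -6 = 8.

policy_rate = 8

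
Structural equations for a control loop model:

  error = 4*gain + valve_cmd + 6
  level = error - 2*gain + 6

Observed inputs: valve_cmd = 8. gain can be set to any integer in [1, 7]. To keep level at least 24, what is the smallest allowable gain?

Substituting into the error equation gives error = 4*gain + 14.
Substituting into the level equation gives level = 2*gain + 20.
Require 2*gain + 20 ≥ 24, so gain ≥ 2.
The smallest integer in [1, 7] satisfying this is 2.

gain = 2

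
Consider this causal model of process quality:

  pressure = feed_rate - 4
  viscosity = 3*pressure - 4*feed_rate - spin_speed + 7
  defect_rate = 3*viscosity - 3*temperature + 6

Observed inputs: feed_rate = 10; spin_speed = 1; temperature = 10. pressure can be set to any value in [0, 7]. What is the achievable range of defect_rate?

-126 to -63

Intervening on pressure fixes its value directly, overriding its dependence on feed_rate.
Substituting into the viscosity equation gives viscosity = 3*pressure - 34.
defect_rate becomes 9*pressure - 126.
Linear in pressure, so extremes are at the endpoints: pressure = 0 gives defect_rate = -126; pressure = 7 gives defect_rate = -63.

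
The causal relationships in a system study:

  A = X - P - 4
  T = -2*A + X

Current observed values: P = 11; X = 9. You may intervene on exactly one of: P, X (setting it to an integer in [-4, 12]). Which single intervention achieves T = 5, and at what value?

set P = 3

Intervening on P: with other inputs at their observed values, T = 2*P - 1. Solving for 5 gives P = 3, within [-4, 12].
Intervening on X: T = -X + 30. Reaching 5 requires X = 25, outside [-4, 12].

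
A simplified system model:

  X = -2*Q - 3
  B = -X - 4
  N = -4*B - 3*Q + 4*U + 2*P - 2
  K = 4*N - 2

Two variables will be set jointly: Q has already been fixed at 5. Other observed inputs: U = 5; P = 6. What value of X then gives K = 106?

X = -1

With Q held at 5:
Intervening on X fixes its value directly, overriding its dependence on Q.
Substituting into the N equation gives N = 4*X + 31.
Substituting into the K equation gives K = 16*X + 122.
Solve 16*X + 122 = 106: X = (106 - 122) / 16 = -1.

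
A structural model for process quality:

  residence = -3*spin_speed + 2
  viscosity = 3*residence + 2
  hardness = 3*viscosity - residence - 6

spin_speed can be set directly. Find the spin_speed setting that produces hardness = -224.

spin_speed = 10

Substituting into the viscosity equation gives viscosity = -9*spin_speed + 8.
So hardness = -24*spin_speed + 16.
Solve -24*spin_speed + 16 = -224: spin_speed = (-224 - 16) / -24 = 10.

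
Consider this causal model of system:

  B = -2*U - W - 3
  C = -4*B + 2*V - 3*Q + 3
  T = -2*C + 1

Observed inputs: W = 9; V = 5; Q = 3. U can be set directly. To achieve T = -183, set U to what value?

U = 5

Substituting into the B equation gives B = -2*U - 12.
So C = 8*U + 52.
So T = -16*U - 103.
Solve -16*U - 103 = -183: U = (-183 + 103) / -16 = 5.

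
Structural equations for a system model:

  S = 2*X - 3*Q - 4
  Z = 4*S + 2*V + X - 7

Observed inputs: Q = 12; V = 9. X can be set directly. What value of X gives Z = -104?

Substituting into the S equation gives S = 2*X - 40.
Z becomes 9*X - 149.
Solve 9*X - 149 = -104: X = (-104 + 149) / 9 = 5.

X = 5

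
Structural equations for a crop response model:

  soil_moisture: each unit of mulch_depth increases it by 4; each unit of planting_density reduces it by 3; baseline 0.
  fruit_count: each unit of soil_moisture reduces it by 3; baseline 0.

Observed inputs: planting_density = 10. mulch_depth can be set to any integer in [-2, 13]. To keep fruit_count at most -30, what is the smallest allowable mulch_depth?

mulch_depth = 10

Substituting into the soil_moisture equation gives soil_moisture = 4*mulch_depth - 30.
Substituting into the fruit_count equation gives fruit_count = -12*mulch_depth + 90.
Require -12*mulch_depth + 90 ≤ -30, so mulch_depth ≥ 10.
The smallest integer in [-2, 13] satisfying this is 10.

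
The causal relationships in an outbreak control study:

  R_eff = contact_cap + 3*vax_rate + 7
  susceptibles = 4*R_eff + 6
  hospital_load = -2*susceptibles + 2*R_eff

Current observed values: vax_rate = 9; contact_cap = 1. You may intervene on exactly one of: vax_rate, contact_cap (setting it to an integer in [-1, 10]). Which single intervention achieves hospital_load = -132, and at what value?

Intervening on vax_rate: with other inputs at their observed values, hospital_load = -18*vax_rate - 60. Solving for -132 gives vax_rate = 4, within [-1, 10].
Intervening on contact_cap: hospital_load = -6*contact_cap - 216. Reaching -132 requires contact_cap = -14, outside [-1, 10].

set vax_rate = 4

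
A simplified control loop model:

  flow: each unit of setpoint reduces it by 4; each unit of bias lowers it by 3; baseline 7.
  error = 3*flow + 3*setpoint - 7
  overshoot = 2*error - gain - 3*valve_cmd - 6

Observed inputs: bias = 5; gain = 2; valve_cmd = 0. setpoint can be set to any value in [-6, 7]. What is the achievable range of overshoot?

-196 to 38

Substituting into the flow equation gives flow = -4*setpoint - 8.
error becomes -9*setpoint - 31.
overshoot becomes -18*setpoint - 70.
Linear in setpoint, so extremes are at the endpoints: setpoint = -6 gives overshoot = 38; setpoint = 7 gives overshoot = -196.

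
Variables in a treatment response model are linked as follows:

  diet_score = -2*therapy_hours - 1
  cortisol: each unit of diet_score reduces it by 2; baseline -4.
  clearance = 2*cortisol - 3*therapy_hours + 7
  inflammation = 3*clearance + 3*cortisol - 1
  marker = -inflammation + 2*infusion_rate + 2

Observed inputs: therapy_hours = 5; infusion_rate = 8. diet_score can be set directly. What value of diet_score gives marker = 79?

Intervening on diet_score fixes its value directly, overriding its dependence on therapy_hours.
Substituting into the clearance equation gives clearance = -4*diet_score - 16.
Substituting into the inflammation equation gives inflammation = -18*diet_score - 61.
Substituting into the marker equation gives marker = 18*diet_score + 79.
Solve 18*diet_score + 79 = 79: diet_score = (79 - 79) / 18 = 0.

diet_score = 0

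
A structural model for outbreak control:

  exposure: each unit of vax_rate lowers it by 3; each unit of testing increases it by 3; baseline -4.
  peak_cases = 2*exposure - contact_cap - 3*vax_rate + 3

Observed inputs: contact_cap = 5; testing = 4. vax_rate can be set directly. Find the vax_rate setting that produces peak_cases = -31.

vax_rate = 5

Substituting into the exposure equation gives exposure = -3*vax_rate + 8.
So peak_cases = -9*vax_rate + 14.
Solve -9*vax_rate + 14 = -31: vax_rate = (-31 - 14) / -9 = 5.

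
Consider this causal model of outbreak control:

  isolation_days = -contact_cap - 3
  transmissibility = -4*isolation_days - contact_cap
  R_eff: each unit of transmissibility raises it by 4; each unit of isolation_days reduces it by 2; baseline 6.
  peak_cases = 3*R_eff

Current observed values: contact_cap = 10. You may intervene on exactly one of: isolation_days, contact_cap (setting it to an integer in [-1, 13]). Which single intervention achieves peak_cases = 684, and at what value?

set contact_cap = 12

Intervening on isolation_days: peak_cases = -54*isolation_days - 102. Reaching 684 requires isolation_days = -131/9, not an integer.
Intervening on contact_cap: with other inputs at their observed values, peak_cases = 42*contact_cap + 180. Solving for 684 gives contact_cap = 12, within [-1, 13].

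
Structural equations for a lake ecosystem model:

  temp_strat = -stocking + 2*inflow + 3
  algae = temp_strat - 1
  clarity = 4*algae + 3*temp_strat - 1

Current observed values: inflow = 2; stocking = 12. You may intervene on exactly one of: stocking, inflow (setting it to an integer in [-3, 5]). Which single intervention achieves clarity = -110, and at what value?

Intervening on stocking: clarity = -7*stocking + 44. Reaching -110 requires stocking = 22, outside [-3, 5].
Intervening on inflow: with other inputs at their observed values, clarity = 14*inflow - 68. Solving for -110 gives inflow = -3, within [-3, 5].

set inflow = -3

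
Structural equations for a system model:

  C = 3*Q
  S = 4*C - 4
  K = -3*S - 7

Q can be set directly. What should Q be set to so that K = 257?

Q = -7

Substituting into the S equation gives S = 12*Q - 4.
Substituting into the K equation gives K = -36*Q + 5.
Solve -36*Q + 5 = 257: Q = (257 - 5) / -36 = -7.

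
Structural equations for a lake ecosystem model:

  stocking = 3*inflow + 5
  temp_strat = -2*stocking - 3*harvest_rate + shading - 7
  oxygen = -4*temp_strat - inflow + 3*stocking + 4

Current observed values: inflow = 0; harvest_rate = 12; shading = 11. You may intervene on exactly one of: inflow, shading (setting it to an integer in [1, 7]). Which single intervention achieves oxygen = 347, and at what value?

Intervening on inflow: with other inputs at their observed values, oxygen = 32*inflow + 187. Solving for 347 gives inflow = 5, within [1, 7].
Intervening on shading: oxygen = -4*shading + 231. Reaching 347 requires shading = -29, outside [1, 7].

set inflow = 5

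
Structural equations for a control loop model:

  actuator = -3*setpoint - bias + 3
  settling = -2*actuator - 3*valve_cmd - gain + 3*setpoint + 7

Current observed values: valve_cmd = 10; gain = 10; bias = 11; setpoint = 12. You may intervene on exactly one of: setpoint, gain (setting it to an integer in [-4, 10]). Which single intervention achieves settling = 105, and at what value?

Intervening on setpoint: settling = 9*setpoint - 17. Reaching 105 requires setpoint = 122/9, not an integer.
Intervening on gain: with other inputs at their observed values, settling = -gain + 101. Solving for 105 gives gain = -4, within [-4, 10].

set gain = -4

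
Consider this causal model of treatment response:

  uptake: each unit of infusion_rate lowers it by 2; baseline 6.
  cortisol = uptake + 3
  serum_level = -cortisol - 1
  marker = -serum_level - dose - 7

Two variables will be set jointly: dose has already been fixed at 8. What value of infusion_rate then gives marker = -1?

infusion_rate = -2

With dose held at 8:
Substituting into the cortisol equation gives cortisol = -2*infusion_rate + 9.
serum_level becomes 2*infusion_rate - 10.
This gives marker = -2*infusion_rate - 5.
Solve -2*infusion_rate - 5 = -1: infusion_rate = (-1 + 5) / -2 = -2.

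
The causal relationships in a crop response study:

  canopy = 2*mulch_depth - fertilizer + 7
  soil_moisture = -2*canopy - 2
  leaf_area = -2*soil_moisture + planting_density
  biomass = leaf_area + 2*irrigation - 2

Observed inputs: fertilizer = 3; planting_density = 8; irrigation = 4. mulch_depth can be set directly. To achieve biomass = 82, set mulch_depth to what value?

Substituting into the canopy equation gives canopy = 2*mulch_depth + 4.
Substituting into the soil_moisture equation gives soil_moisture = -4*mulch_depth - 10.
Substituting into the leaf_area equation gives leaf_area = 8*mulch_depth + 28.
So biomass = 8*mulch_depth + 34.
Solve 8*mulch_depth + 34 = 82: mulch_depth = (82 - 34) / 8 = 6.

mulch_depth = 6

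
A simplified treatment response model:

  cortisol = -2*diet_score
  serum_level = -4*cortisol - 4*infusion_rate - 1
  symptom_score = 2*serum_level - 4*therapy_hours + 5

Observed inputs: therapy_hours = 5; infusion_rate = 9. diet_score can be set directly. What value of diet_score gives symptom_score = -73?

diet_score = 1

Substituting into the serum_level equation gives serum_level = 8*diet_score - 37.
This gives symptom_score = 16*diet_score - 89.
Solve 16*diet_score - 89 = -73: diet_score = (-73 + 89) / 16 = 1.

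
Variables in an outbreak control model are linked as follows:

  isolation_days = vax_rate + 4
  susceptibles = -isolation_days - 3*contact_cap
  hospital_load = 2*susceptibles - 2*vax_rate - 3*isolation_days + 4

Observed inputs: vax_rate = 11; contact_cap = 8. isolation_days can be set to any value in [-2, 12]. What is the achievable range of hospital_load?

-126 to -56

Intervening on isolation_days fixes its value directly, overriding its dependence on vax_rate.
Substituting into the susceptibles equation gives susceptibles = -isolation_days - 24.
hospital_load becomes -5*isolation_days - 66.
Linear in isolation_days, so extremes are at the endpoints: isolation_days = -2 gives hospital_load = -56; isolation_days = 12 gives hospital_load = -126.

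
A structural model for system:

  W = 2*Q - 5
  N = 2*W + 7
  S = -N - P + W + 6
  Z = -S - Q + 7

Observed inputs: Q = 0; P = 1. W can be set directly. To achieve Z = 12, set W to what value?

W = 3

Intervening on W fixes its value directly, overriding its dependence on Q.
Substituting into the S equation gives S = -W - 2.
Z becomes W + 9.
Solve W + 9 = 12: W = (12 - 9) / 1 = 3.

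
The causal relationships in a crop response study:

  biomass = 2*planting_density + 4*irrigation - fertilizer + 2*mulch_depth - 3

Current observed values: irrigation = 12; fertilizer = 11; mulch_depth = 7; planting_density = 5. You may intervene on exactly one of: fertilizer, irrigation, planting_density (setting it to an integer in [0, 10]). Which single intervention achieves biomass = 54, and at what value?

Intervening on fertilizer: biomass = -fertilizer + 69. Reaching 54 requires fertilizer = 15, outside [0, 10].
Intervening on irrigation: biomass = 4*irrigation + 10. Reaching 54 requires irrigation = 11, outside [0, 10].
Intervening on planting_density: with other inputs at their observed values, biomass = 2*planting_density + 48. Solving for 54 gives planting_density = 3, within [0, 10].

set planting_density = 3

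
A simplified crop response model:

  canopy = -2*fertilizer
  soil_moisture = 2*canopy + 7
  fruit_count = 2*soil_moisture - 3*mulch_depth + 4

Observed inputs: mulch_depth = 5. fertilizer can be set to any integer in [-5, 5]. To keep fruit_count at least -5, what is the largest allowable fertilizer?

Substituting into the soil_moisture equation gives soil_moisture = -4*fertilizer + 7.
Substituting into the fruit_count equation gives fruit_count = -8*fertilizer + 3.
Require -8*fertilizer + 3 ≥ -5, so fertilizer ≤ 1.
The largest integer in [-5, 5] satisfying this is 1.

fertilizer = 1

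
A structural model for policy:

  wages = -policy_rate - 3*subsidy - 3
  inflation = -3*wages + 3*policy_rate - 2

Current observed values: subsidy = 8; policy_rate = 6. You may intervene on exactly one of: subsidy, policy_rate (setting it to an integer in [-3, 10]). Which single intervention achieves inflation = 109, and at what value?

set policy_rate = 5

Intervening on subsidy: inflation = 9*subsidy + 43. Reaching 109 requires subsidy = 22/3, not an integer.
Intervening on policy_rate: with other inputs at their observed values, inflation = 6*policy_rate + 79. Solving for 109 gives policy_rate = 5, within [-3, 10].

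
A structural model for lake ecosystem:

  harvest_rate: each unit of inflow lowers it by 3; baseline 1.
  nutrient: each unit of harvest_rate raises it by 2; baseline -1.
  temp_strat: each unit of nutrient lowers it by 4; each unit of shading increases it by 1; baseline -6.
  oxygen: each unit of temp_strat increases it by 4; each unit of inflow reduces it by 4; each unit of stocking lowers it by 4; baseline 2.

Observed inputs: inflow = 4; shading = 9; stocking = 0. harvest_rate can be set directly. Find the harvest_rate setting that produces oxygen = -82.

Intervening on harvest_rate fixes its value directly, overriding its dependence on inflow.
Substituting into the temp_strat equation gives temp_strat = -8*harvest_rate + 7.
Substituting into the oxygen equation gives oxygen = -32*harvest_rate + 14.
Solve -32*harvest_rate + 14 = -82: harvest_rate = (-82 - 14) / -32 = 3.

harvest_rate = 3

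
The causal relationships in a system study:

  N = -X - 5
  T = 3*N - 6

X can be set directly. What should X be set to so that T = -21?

Substituting into the T equation gives T = -3*X - 21.
Solve -3*X - 21 = -21: X = (-21 + 21) / -3 = 0.

X = 0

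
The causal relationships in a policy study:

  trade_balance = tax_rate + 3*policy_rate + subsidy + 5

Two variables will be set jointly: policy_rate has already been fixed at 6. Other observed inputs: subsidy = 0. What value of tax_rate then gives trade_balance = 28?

With policy_rate held at 6:
Substituting into the trade_balance equation gives trade_balance = tax_rate + 23.
Solve tax_rate + 23 = 28: tax_rate = (28 - 23) / 1 = 5.

tax_rate = 5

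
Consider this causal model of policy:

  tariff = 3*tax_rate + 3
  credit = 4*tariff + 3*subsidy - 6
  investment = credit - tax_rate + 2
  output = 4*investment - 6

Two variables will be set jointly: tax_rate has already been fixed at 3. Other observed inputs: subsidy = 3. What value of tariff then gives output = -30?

With tax_rate held at 3:
Intervening on tariff fixes its value directly, overriding its dependence on tax_rate.
Substituting into the credit equation gives credit = 4*tariff + 3.
Substituting into the investment equation gives investment = 4*tariff + 2.
Substituting into the output equation gives output = 16*tariff + 2.
Solve 16*tariff + 2 = -30: tariff = (-30 - 2) / 16 = -2.

tariff = -2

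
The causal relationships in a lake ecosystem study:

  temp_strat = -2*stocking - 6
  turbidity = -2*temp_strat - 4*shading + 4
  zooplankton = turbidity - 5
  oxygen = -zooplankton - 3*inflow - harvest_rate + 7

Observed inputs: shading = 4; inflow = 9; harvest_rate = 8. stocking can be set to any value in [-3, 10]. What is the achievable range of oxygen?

Substituting into the turbidity equation gives turbidity = 4*stocking.
Substituting into the zooplankton equation gives zooplankton = 4*stocking - 5.
So oxygen = -4*stocking - 23.
Linear in stocking, so extremes are at the endpoints: stocking = -3 gives oxygen = -11; stocking = 10 gives oxygen = -63.

-63 to -11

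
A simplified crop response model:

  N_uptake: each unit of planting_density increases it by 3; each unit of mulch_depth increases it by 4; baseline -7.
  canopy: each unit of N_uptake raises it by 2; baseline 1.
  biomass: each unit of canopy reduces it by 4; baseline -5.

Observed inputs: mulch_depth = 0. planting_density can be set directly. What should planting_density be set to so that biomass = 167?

planting_density = -5

Substituting into the N_uptake equation gives N_uptake = 3*planting_density - 7.
Substituting into the canopy equation gives canopy = 6*planting_density - 13.
Substituting into the biomass equation gives biomass = -24*planting_density + 47.
Solve -24*planting_density + 47 = 167: planting_density = (167 - 47) / -24 = -5.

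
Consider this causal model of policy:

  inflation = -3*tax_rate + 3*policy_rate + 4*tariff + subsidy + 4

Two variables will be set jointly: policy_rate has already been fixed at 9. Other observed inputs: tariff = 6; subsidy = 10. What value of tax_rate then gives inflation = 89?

tax_rate = -8

With policy_rate held at 9:
Substituting into the inflation equation gives inflation = -3*tax_rate + 65.
Solve -3*tax_rate + 65 = 89: tax_rate = (89 - 65) / -3 = -8.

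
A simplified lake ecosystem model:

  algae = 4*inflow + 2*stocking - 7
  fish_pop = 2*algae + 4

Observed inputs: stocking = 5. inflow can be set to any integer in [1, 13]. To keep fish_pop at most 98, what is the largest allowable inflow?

Substituting into the algae equation gives algae = 4*inflow + 3.
So fish_pop = 8*inflow + 10.
Require 8*inflow + 10 ≤ 98, so inflow ≤ 11.
The largest integer in [1, 13] satisfying this is 11.

inflow = 11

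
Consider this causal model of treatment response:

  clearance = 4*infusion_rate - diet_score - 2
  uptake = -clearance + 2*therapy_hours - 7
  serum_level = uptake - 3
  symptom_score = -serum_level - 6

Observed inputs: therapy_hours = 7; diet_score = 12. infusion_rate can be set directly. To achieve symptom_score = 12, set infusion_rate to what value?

Substituting into the clearance equation gives clearance = 4*infusion_rate - 14.
Substituting into the uptake equation gives uptake = -4*infusion_rate + 21.
Substituting into the serum_level equation gives serum_level = -4*infusion_rate + 18.
Substituting into the symptom_score equation gives symptom_score = 4*infusion_rate - 24.
Solve 4*infusion_rate - 24 = 12: infusion_rate = (12 + 24) / 4 = 9.

infusion_rate = 9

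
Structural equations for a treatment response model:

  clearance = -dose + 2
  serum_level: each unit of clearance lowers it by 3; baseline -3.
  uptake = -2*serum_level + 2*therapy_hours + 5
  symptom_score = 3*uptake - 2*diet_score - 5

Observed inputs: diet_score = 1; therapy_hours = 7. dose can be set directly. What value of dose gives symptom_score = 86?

dose = 1

Substituting into the serum_level equation gives serum_level = 3*dose - 9.
uptake becomes -6*dose + 37.
This gives symptom_score = -18*dose + 104.
Solve -18*dose + 104 = 86: dose = (86 - 104) / -18 = 1.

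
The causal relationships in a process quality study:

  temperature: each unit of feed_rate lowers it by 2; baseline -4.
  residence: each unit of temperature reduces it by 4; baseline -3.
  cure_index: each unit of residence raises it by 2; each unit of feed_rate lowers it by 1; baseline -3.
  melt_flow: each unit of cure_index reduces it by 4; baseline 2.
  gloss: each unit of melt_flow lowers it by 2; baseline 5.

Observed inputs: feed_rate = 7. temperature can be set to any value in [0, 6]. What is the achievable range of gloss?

-511 to -127

Intervening on temperature fixes its value directly, overriding its dependence on feed_rate.
Substituting into the cure_index equation gives cure_index = -8*temperature - 16.
Substituting into the melt_flow equation gives melt_flow = 32*temperature + 66.
This gives gloss = -64*temperature - 127.
Linear in temperature, so extremes are at the endpoints: temperature = 0 gives gloss = -127; temperature = 6 gives gloss = -511.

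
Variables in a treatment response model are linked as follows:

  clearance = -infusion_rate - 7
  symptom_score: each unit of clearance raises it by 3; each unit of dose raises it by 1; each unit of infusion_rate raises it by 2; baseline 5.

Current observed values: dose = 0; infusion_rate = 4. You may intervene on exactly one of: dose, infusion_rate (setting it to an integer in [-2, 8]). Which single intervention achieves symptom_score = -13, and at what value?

set dose = 7

Intervening on dose: with other inputs at their observed values, symptom_score = dose - 20. Solving for -13 gives dose = 7, within [-2, 8].
Intervening on infusion_rate: symptom_score = -infusion_rate - 16. Reaching -13 requires infusion_rate = -3, outside [-2, 8].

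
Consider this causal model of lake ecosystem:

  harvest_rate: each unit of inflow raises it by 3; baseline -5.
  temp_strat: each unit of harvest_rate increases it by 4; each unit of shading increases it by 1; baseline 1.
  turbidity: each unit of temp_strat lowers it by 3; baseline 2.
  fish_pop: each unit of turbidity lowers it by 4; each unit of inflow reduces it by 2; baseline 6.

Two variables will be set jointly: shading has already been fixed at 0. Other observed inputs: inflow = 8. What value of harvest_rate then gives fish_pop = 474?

harvest_rate = 10

With shading held at 0:
Intervening on harvest_rate fixes its value directly, overriding its dependence on inflow.
Substituting into the temp_strat equation gives temp_strat = 4*harvest_rate + 1.
So turbidity = -12*harvest_rate - 1.
Substituting into the fish_pop equation gives fish_pop = 48*harvest_rate - 6.
Solve 48*harvest_rate - 6 = 474: harvest_rate = (474 + 6) / 48 = 10.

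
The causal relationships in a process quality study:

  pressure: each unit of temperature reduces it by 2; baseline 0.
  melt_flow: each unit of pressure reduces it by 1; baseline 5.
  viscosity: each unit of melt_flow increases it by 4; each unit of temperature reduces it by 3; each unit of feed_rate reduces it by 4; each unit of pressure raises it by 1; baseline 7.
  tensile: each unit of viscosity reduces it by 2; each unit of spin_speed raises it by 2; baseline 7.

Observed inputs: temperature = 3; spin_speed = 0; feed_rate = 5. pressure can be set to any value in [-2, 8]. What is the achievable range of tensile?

Intervening on pressure fixes its value directly, overriding its dependence on temperature.
Substituting into the viscosity equation gives viscosity = -3*pressure - 2.
Substituting into the tensile equation gives tensile = 6*pressure + 11.
Linear in pressure, so extremes are at the endpoints: pressure = -2 gives tensile = -1; pressure = 8 gives tensile = 59.

-1 to 59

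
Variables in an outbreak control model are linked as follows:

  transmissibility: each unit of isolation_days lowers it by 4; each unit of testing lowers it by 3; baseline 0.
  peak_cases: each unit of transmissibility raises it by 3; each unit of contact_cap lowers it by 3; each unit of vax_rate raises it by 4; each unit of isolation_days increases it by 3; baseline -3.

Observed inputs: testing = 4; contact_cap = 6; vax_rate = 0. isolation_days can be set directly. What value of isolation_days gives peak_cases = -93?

isolation_days = 4

Substituting into the transmissibility equation gives transmissibility = -4*isolation_days - 12.
Substituting into the peak_cases equation gives peak_cases = -9*isolation_days - 57.
Solve -9*isolation_days - 57 = -93: isolation_days = (-93 + 57) / -9 = 4.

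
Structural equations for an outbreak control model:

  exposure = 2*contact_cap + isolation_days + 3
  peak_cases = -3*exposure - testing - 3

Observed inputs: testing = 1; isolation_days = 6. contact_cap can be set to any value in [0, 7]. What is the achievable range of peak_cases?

Substituting into the exposure equation gives exposure = 2*contact_cap + 9.
Substituting into the peak_cases equation gives peak_cases = -6*contact_cap - 31.
Linear in contact_cap, so extremes are at the endpoints: contact_cap = 0 gives peak_cases = -31; contact_cap = 7 gives peak_cases = -73.

-73 to -31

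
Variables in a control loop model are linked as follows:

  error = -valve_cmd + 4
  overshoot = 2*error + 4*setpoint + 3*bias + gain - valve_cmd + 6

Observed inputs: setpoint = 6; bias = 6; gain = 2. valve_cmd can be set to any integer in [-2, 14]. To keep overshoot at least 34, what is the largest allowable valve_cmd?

Substituting into the overshoot equation gives overshoot = -3*valve_cmd + 58.
Require -3*valve_cmd + 58 ≥ 34, so valve_cmd ≤ 8.
The largest integer in [-2, 14] satisfying this is 8.

valve_cmd = 8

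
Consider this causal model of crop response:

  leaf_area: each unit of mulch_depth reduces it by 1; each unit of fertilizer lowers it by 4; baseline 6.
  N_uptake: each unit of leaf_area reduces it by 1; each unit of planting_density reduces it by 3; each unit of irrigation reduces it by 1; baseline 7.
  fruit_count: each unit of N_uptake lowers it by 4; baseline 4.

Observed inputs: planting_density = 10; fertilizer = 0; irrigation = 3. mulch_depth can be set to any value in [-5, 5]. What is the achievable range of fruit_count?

112 to 152

Substituting into the leaf_area equation gives leaf_area = -mulch_depth + 6.
This gives N_uptake = mulch_depth - 32.
fruit_count becomes -4*mulch_depth + 132.
Linear in mulch_depth, so extremes are at the endpoints: mulch_depth = -5 gives fruit_count = 152; mulch_depth = 5 gives fruit_count = 112.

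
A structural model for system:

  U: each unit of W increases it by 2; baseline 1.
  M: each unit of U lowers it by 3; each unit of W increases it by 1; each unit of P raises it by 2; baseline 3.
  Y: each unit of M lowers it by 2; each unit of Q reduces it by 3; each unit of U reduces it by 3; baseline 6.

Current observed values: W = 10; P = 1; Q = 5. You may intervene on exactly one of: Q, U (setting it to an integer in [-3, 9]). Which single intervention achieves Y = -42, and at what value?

Intervening on Q: Y = -3*Q + 39. Reaching -42 requires Q = 27, outside [-3, 9].
Intervening on U: with other inputs at their observed values, Y = 3*U - 39. Solving for -42 gives U = -1, within [-3, 9].

set U = -1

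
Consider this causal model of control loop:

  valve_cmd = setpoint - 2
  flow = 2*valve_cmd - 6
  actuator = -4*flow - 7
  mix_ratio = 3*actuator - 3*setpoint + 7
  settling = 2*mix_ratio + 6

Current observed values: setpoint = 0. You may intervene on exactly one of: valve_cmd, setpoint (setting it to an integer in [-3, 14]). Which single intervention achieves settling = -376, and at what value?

set setpoint = 11

Intervening on valve_cmd: settling = -48*valve_cmd + 122. Reaching -376 requires valve_cmd = 83/8, not an integer.
Intervening on setpoint: with other inputs at their observed values, settling = -54*setpoint + 218. Solving for -376 gives setpoint = 11, within [-3, 14].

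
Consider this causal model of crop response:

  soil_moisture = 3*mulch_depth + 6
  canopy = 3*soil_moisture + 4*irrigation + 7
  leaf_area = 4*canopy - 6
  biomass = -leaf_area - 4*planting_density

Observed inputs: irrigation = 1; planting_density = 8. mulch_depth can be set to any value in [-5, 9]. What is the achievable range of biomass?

-466 to 38

Substituting into the canopy equation gives canopy = 9*mulch_depth + 29.
Substituting into the leaf_area equation gives leaf_area = 36*mulch_depth + 110.
biomass becomes -36*mulch_depth - 142.
Linear in mulch_depth, so extremes are at the endpoints: mulch_depth = -5 gives biomass = 38; mulch_depth = 9 gives biomass = -466.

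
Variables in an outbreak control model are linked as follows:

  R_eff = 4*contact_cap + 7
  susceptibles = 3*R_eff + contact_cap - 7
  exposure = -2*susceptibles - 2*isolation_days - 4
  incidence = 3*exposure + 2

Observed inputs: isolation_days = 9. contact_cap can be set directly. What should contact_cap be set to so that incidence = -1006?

contact_cap = 11

Substituting into the susceptibles equation gives susceptibles = 13*contact_cap + 14.
So exposure = -26*contact_cap - 50.
Substituting into the incidence equation gives incidence = -78*contact_cap - 148.
Solve -78*contact_cap - 148 = -1006: contact_cap = (-1006 + 148) / -78 = 11.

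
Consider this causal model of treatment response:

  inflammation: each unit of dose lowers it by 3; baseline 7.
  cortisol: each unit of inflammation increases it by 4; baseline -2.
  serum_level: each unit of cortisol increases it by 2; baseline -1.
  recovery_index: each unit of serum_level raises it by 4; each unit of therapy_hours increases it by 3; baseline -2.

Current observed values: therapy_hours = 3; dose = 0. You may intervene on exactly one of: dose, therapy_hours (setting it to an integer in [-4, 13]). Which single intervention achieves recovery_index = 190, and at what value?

Intervening on dose: recovery_index = -96*dose + 211. Reaching 190 requires dose = 7/32, not an integer.
Intervening on therapy_hours: with other inputs at their observed values, recovery_index = 3*therapy_hours + 202. Solving for 190 gives therapy_hours = -4, within [-4, 13].

set therapy_hours = -4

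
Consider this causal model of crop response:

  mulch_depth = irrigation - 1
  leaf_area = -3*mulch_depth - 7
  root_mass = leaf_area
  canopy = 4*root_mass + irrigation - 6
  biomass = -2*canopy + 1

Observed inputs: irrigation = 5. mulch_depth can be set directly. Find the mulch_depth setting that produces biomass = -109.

Intervening on mulch_depth fixes its value directly, overriding its dependence on irrigation.
Substituting into the root_mass equation gives root_mass = -3*mulch_depth - 7.
Substituting into the canopy equation gives canopy = -12*mulch_depth - 29.
This gives biomass = 24*mulch_depth + 59.
Solve 24*mulch_depth + 59 = -109: mulch_depth = (-109 - 59) / 24 = -7.

mulch_depth = -7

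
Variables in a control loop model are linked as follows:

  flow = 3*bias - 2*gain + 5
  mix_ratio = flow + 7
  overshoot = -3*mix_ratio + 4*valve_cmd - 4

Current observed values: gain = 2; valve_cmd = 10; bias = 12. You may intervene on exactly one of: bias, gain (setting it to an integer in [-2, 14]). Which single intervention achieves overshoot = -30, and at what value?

set gain = 13

Intervening on bias: overshoot = -9*bias + 12. Reaching -30 requires bias = 14/3, not an integer.
Intervening on gain: with other inputs at their observed values, overshoot = 6*gain - 108. Solving for -30 gives gain = 13, within [-2, 14].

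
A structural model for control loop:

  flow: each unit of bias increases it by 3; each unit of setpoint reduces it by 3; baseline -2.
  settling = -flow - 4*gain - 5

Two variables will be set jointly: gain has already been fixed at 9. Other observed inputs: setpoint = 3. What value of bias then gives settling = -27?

bias = -1

With gain held at 9:
Substituting into the flow equation gives flow = 3*bias - 11.
Substituting into the settling equation gives settling = -3*bias - 30.
Solve -3*bias - 30 = -27: bias = (-27 + 30) / -3 = -1.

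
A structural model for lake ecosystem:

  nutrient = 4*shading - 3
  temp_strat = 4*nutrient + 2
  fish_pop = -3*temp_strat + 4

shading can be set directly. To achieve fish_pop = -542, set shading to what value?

Substituting into the temp_strat equation gives temp_strat = 16*shading - 10.
This gives fish_pop = -48*shading + 34.
Solve -48*shading + 34 = -542: shading = (-542 - 34) / -48 = 12.

shading = 12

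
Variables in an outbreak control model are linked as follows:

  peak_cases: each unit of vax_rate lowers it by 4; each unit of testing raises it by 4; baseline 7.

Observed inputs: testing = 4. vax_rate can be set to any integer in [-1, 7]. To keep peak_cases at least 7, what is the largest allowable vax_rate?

Substituting into the peak_cases equation gives peak_cases = -4*vax_rate + 23.
Require -4*vax_rate + 23 ≥ 7, so vax_rate ≤ 4.
The largest integer in [-1, 7] satisfying this is 4.

vax_rate = 4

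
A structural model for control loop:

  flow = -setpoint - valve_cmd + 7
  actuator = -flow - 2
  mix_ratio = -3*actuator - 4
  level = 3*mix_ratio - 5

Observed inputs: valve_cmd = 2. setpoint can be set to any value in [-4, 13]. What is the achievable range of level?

Substituting into the flow equation gives flow = -setpoint + 5.
Substituting into the actuator equation gives actuator = setpoint - 7.
This gives mix_ratio = -3*setpoint + 17.
This gives level = -9*setpoint + 46.
Linear in setpoint, so extremes are at the endpoints: setpoint = -4 gives level = 82; setpoint = 13 gives level = -71.

-71 to 82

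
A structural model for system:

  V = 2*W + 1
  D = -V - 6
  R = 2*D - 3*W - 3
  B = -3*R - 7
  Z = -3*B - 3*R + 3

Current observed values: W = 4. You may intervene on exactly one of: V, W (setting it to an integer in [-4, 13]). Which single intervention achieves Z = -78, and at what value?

set W = 0

Intervening on V: Z = -12*V - 138. Reaching -78 requires V = -5, outside [-4, 13].
Intervening on W: with other inputs at their observed values, Z = -42*W - 78. Solving for -78 gives W = 0, within [-4, 13].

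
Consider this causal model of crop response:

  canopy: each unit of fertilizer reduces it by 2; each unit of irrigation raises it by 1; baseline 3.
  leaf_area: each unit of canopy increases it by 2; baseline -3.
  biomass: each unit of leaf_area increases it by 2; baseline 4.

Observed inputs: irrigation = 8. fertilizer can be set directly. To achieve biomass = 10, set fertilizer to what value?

Substituting into the canopy equation gives canopy = -2*fertilizer + 11.
leaf_area becomes -4*fertilizer + 19.
biomass becomes -8*fertilizer + 42.
Solve -8*fertilizer + 42 = 10: fertilizer = (10 - 42) / -8 = 4.

fertilizer = 4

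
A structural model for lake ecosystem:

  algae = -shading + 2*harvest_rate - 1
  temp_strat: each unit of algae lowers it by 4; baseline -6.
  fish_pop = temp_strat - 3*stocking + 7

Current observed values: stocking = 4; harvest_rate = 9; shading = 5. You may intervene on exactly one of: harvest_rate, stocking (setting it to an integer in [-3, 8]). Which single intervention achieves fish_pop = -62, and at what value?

Intervening on harvest_rate: fish_pop = -8*harvest_rate + 13. Reaching -62 requires harvest_rate = 75/8, not an integer.
Intervening on stocking: with other inputs at their observed values, fish_pop = -3*stocking - 47. Solving for -62 gives stocking = 5, within [-3, 8].

set stocking = 5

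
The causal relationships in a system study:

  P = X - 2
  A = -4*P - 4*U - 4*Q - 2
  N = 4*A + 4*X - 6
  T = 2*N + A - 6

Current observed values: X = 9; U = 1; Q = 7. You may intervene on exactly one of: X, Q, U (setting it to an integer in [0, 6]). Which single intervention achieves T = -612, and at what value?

Intervening on X: T = -28*X - 252. Reaching -612 requires X = 90/7, not an integer.
Intervening on Q: T = -36*Q - 252. Reaching -612 requires Q = 10, outside [0, 6].
Intervening on U: with other inputs at their observed values, T = -36*U - 468. Solving for -612 gives U = 4, within [0, 6].

set U = 4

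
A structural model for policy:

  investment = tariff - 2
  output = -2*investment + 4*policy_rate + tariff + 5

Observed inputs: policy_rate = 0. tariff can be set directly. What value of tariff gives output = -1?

Substituting into the output equation gives output = -tariff + 9.
Solve -tariff + 9 = -1: tariff = (-1 - 9) / -1 = 10.

tariff = 10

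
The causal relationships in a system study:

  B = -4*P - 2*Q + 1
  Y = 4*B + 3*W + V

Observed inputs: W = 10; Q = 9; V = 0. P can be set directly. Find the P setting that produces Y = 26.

P = -4

Substituting into the B equation gives B = -4*P - 17.
Substituting into the Y equation gives Y = -16*P - 38.
Solve -16*P - 38 = 26: P = (26 + 38) / -16 = -4.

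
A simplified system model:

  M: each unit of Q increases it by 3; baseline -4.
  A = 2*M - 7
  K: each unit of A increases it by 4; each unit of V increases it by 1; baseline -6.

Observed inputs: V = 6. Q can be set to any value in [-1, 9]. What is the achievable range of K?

Substituting into the A equation gives A = 6*Q - 15.
Substituting into the K equation gives K = 24*Q - 60.
Linear in Q, so extremes are at the endpoints: Q = -1 gives K = -84; Q = 9 gives K = 156.

-84 to 156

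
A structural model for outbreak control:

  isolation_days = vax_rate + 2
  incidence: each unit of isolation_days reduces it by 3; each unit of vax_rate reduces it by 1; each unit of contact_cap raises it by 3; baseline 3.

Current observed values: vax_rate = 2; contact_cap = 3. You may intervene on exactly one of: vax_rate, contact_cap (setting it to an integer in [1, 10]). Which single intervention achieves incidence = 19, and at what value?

set contact_cap = 10

Intervening on vax_rate: incidence = -4*vax_rate + 6. Reaching 19 requires vax_rate = -13/4, not an integer.
Intervening on contact_cap: with other inputs at their observed values, incidence = 3*contact_cap - 11. Solving for 19 gives contact_cap = 10, within [1, 10].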